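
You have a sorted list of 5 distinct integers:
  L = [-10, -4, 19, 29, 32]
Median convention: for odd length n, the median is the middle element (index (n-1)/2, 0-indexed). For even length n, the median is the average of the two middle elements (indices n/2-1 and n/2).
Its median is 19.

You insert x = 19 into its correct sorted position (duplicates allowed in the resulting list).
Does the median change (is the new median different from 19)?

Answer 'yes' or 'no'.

Old median = 19
Insert x = 19
New median = 19
Changed? no

Answer: no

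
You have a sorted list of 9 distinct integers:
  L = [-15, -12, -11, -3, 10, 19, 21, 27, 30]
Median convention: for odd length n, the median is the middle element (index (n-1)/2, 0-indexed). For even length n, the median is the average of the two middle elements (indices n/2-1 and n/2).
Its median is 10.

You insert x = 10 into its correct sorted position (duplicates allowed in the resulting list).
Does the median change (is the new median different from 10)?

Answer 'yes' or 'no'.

Answer: no

Derivation:
Old median = 10
Insert x = 10
New median = 10
Changed? no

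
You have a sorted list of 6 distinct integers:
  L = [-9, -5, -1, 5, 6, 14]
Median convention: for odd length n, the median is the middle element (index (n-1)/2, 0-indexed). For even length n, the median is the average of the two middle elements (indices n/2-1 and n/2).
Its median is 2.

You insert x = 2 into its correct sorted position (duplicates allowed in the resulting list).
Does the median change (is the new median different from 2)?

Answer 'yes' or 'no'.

Answer: no

Derivation:
Old median = 2
Insert x = 2
New median = 2
Changed? no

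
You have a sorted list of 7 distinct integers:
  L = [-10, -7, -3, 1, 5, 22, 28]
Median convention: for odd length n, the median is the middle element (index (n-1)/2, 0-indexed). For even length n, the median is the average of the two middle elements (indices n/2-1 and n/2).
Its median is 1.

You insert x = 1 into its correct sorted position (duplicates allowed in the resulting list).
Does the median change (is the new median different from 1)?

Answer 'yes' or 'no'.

Old median = 1
Insert x = 1
New median = 1
Changed? no

Answer: no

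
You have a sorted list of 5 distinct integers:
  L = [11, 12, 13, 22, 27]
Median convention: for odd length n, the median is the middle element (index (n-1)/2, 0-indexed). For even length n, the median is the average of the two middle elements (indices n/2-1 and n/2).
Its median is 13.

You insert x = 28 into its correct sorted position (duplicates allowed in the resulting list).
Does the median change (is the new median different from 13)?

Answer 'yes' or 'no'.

Old median = 13
Insert x = 28
New median = 35/2
Changed? yes

Answer: yes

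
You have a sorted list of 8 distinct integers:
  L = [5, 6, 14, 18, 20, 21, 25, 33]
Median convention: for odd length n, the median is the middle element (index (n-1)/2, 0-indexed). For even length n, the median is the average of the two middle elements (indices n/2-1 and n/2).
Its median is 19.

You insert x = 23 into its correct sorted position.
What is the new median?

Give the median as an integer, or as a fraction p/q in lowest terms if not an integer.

Answer: 20

Derivation:
Old list (sorted, length 8): [5, 6, 14, 18, 20, 21, 25, 33]
Old median = 19
Insert x = 23
Old length even (8). Middle pair: indices 3,4 = 18,20.
New length odd (9). New median = single middle element.
x = 23: 6 elements are < x, 2 elements are > x.
New sorted list: [5, 6, 14, 18, 20, 21, 23, 25, 33]
New median = 20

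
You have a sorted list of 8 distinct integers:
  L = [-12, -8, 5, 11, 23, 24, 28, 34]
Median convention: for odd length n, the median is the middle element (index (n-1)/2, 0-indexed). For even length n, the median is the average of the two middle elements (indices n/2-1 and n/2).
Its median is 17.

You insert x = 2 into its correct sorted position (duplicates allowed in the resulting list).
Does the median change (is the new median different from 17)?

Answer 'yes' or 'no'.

Answer: yes

Derivation:
Old median = 17
Insert x = 2
New median = 11
Changed? yes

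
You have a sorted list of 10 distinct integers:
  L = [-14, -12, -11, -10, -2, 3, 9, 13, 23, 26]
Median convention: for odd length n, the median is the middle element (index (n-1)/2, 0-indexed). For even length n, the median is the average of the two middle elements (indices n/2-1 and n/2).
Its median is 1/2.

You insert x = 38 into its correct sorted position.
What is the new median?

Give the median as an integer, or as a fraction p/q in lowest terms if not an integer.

Answer: 3

Derivation:
Old list (sorted, length 10): [-14, -12, -11, -10, -2, 3, 9, 13, 23, 26]
Old median = 1/2
Insert x = 38
Old length even (10). Middle pair: indices 4,5 = -2,3.
New length odd (11). New median = single middle element.
x = 38: 10 elements are < x, 0 elements are > x.
New sorted list: [-14, -12, -11, -10, -2, 3, 9, 13, 23, 26, 38]
New median = 3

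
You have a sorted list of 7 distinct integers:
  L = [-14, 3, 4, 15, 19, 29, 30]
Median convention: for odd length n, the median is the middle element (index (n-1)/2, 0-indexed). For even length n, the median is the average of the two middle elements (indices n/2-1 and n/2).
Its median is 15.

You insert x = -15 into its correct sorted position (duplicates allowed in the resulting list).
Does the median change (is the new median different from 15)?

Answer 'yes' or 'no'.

Old median = 15
Insert x = -15
New median = 19/2
Changed? yes

Answer: yes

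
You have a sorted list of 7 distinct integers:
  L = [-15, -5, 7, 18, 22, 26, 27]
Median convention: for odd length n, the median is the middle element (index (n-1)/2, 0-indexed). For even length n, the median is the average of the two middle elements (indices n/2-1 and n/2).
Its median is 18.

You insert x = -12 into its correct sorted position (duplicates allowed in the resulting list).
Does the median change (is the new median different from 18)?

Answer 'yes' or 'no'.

Answer: yes

Derivation:
Old median = 18
Insert x = -12
New median = 25/2
Changed? yes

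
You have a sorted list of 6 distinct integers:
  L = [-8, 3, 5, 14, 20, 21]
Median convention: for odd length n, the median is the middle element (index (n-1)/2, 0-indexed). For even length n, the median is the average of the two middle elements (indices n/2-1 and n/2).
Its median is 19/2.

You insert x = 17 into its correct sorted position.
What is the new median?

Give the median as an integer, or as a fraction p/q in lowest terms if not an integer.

Answer: 14

Derivation:
Old list (sorted, length 6): [-8, 3, 5, 14, 20, 21]
Old median = 19/2
Insert x = 17
Old length even (6). Middle pair: indices 2,3 = 5,14.
New length odd (7). New median = single middle element.
x = 17: 4 elements are < x, 2 elements are > x.
New sorted list: [-8, 3, 5, 14, 17, 20, 21]
New median = 14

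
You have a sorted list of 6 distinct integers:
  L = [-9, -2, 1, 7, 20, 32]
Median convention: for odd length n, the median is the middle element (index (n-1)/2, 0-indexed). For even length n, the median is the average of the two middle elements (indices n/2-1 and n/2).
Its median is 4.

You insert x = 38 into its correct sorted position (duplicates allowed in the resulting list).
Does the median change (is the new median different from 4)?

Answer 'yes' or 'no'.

Old median = 4
Insert x = 38
New median = 7
Changed? yes

Answer: yes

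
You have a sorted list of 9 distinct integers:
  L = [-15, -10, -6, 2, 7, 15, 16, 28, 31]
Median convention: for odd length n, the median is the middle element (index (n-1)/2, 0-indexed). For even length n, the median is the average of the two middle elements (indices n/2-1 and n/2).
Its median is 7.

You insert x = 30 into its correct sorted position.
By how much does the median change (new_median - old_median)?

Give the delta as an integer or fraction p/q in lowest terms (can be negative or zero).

Answer: 4

Derivation:
Old median = 7
After inserting x = 30: new sorted = [-15, -10, -6, 2, 7, 15, 16, 28, 30, 31]
New median = 11
Delta = 11 - 7 = 4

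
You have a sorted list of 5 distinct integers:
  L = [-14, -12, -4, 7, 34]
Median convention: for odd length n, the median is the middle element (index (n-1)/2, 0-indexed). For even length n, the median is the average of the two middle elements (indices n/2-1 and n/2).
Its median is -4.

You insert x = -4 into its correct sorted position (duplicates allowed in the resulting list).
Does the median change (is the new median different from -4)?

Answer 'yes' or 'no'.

Old median = -4
Insert x = -4
New median = -4
Changed? no

Answer: no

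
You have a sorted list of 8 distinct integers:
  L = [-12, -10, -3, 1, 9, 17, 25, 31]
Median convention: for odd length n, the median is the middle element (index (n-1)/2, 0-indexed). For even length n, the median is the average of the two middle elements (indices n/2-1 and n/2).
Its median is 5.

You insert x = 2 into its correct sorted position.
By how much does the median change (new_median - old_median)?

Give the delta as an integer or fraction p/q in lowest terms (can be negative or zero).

Old median = 5
After inserting x = 2: new sorted = [-12, -10, -3, 1, 2, 9, 17, 25, 31]
New median = 2
Delta = 2 - 5 = -3

Answer: -3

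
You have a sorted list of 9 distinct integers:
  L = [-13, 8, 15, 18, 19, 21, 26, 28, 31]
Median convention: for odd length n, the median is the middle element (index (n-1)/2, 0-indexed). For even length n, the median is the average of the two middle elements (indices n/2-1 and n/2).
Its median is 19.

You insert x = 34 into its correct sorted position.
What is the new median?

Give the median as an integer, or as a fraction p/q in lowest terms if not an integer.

Old list (sorted, length 9): [-13, 8, 15, 18, 19, 21, 26, 28, 31]
Old median = 19
Insert x = 34
Old length odd (9). Middle was index 4 = 19.
New length even (10). New median = avg of two middle elements.
x = 34: 9 elements are < x, 0 elements are > x.
New sorted list: [-13, 8, 15, 18, 19, 21, 26, 28, 31, 34]
New median = 20

Answer: 20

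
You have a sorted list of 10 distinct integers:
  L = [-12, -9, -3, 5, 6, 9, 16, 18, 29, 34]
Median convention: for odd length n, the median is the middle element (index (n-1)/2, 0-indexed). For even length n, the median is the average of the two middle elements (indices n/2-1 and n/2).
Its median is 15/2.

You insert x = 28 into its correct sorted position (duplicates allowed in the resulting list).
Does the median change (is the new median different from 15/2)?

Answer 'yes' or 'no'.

Old median = 15/2
Insert x = 28
New median = 9
Changed? yes

Answer: yes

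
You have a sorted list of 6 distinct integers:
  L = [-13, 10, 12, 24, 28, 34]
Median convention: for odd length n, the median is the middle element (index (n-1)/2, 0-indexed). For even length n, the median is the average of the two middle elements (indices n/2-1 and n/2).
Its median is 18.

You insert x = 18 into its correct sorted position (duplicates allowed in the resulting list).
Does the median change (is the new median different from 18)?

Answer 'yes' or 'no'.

Old median = 18
Insert x = 18
New median = 18
Changed? no

Answer: no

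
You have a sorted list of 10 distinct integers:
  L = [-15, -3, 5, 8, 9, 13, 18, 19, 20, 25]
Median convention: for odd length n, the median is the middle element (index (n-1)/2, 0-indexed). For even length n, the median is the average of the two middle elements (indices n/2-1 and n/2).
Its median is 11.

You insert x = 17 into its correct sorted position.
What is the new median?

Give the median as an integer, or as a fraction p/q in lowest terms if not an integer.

Answer: 13

Derivation:
Old list (sorted, length 10): [-15, -3, 5, 8, 9, 13, 18, 19, 20, 25]
Old median = 11
Insert x = 17
Old length even (10). Middle pair: indices 4,5 = 9,13.
New length odd (11). New median = single middle element.
x = 17: 6 elements are < x, 4 elements are > x.
New sorted list: [-15, -3, 5, 8, 9, 13, 17, 18, 19, 20, 25]
New median = 13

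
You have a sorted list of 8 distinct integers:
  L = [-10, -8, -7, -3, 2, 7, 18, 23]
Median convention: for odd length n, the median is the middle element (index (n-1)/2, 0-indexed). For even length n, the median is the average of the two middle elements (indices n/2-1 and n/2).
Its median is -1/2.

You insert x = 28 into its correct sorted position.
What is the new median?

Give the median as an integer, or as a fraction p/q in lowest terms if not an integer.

Old list (sorted, length 8): [-10, -8, -7, -3, 2, 7, 18, 23]
Old median = -1/2
Insert x = 28
Old length even (8). Middle pair: indices 3,4 = -3,2.
New length odd (9). New median = single middle element.
x = 28: 8 elements are < x, 0 elements are > x.
New sorted list: [-10, -8, -7, -3, 2, 7, 18, 23, 28]
New median = 2

Answer: 2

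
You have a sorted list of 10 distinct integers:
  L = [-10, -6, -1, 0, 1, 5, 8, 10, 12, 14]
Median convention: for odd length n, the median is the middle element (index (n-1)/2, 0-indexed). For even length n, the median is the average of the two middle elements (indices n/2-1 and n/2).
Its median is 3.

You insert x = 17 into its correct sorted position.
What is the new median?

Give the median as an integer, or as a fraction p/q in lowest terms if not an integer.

Old list (sorted, length 10): [-10, -6, -1, 0, 1, 5, 8, 10, 12, 14]
Old median = 3
Insert x = 17
Old length even (10). Middle pair: indices 4,5 = 1,5.
New length odd (11). New median = single middle element.
x = 17: 10 elements are < x, 0 elements are > x.
New sorted list: [-10, -6, -1, 0, 1, 5, 8, 10, 12, 14, 17]
New median = 5

Answer: 5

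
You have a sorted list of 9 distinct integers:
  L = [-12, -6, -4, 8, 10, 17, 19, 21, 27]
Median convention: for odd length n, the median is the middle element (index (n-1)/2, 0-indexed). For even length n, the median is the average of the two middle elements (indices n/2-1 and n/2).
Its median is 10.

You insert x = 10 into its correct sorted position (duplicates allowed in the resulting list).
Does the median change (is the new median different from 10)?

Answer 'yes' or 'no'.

Answer: no

Derivation:
Old median = 10
Insert x = 10
New median = 10
Changed? no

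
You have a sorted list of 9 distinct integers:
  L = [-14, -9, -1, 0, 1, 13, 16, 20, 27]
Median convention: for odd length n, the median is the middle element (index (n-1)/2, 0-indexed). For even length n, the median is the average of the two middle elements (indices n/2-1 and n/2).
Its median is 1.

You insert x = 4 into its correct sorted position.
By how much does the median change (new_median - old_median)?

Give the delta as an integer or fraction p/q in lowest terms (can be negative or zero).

Old median = 1
After inserting x = 4: new sorted = [-14, -9, -1, 0, 1, 4, 13, 16, 20, 27]
New median = 5/2
Delta = 5/2 - 1 = 3/2

Answer: 3/2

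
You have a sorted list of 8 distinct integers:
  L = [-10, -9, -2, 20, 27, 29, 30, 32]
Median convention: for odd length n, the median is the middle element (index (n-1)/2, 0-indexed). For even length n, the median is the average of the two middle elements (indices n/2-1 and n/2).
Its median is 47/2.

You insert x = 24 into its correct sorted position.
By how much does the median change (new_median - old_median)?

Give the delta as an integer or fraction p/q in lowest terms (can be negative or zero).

Answer: 1/2

Derivation:
Old median = 47/2
After inserting x = 24: new sorted = [-10, -9, -2, 20, 24, 27, 29, 30, 32]
New median = 24
Delta = 24 - 47/2 = 1/2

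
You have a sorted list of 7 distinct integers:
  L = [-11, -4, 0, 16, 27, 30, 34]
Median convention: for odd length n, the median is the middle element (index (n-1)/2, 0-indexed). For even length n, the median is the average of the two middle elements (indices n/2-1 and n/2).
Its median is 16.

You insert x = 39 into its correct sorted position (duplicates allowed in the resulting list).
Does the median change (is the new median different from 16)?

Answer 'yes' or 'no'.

Answer: yes

Derivation:
Old median = 16
Insert x = 39
New median = 43/2
Changed? yes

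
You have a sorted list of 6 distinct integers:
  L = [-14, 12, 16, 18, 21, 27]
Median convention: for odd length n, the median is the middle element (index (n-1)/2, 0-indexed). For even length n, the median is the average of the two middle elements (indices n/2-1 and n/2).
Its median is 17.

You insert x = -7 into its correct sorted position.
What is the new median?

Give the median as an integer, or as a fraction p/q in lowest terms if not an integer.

Answer: 16

Derivation:
Old list (sorted, length 6): [-14, 12, 16, 18, 21, 27]
Old median = 17
Insert x = -7
Old length even (6). Middle pair: indices 2,3 = 16,18.
New length odd (7). New median = single middle element.
x = -7: 1 elements are < x, 5 elements are > x.
New sorted list: [-14, -7, 12, 16, 18, 21, 27]
New median = 16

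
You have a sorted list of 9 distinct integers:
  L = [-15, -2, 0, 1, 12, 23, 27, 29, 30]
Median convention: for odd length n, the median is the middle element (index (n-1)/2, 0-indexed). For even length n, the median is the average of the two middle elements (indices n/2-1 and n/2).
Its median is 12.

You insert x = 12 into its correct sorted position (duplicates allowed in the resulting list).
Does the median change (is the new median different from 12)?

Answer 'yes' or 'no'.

Answer: no

Derivation:
Old median = 12
Insert x = 12
New median = 12
Changed? no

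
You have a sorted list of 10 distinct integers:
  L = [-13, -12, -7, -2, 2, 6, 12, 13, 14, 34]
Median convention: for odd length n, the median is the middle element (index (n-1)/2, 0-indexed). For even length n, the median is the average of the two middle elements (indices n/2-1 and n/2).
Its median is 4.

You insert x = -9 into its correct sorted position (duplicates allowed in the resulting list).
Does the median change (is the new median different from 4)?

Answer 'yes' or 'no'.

Old median = 4
Insert x = -9
New median = 2
Changed? yes

Answer: yes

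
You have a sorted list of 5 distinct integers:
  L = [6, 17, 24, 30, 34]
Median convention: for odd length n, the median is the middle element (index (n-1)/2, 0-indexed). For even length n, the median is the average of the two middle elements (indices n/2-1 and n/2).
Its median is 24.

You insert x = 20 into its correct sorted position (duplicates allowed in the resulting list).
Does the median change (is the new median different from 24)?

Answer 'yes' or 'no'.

Answer: yes

Derivation:
Old median = 24
Insert x = 20
New median = 22
Changed? yes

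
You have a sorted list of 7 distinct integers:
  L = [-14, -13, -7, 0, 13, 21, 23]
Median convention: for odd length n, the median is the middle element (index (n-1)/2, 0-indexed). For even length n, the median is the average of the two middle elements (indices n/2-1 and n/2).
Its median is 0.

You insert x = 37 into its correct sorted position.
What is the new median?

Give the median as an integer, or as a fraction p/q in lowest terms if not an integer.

Old list (sorted, length 7): [-14, -13, -7, 0, 13, 21, 23]
Old median = 0
Insert x = 37
Old length odd (7). Middle was index 3 = 0.
New length even (8). New median = avg of two middle elements.
x = 37: 7 elements are < x, 0 elements are > x.
New sorted list: [-14, -13, -7, 0, 13, 21, 23, 37]
New median = 13/2

Answer: 13/2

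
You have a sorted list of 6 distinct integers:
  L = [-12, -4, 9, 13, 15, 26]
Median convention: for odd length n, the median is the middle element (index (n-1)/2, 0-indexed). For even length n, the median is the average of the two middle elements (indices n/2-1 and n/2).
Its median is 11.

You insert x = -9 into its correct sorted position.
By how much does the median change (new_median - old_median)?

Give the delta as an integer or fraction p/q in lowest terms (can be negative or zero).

Old median = 11
After inserting x = -9: new sorted = [-12, -9, -4, 9, 13, 15, 26]
New median = 9
Delta = 9 - 11 = -2

Answer: -2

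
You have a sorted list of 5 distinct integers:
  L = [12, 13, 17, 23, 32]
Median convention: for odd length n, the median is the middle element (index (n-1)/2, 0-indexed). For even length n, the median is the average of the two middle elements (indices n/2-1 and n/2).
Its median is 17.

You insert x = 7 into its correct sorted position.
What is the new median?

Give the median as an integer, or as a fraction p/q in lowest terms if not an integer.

Answer: 15

Derivation:
Old list (sorted, length 5): [12, 13, 17, 23, 32]
Old median = 17
Insert x = 7
Old length odd (5). Middle was index 2 = 17.
New length even (6). New median = avg of two middle elements.
x = 7: 0 elements are < x, 5 elements are > x.
New sorted list: [7, 12, 13, 17, 23, 32]
New median = 15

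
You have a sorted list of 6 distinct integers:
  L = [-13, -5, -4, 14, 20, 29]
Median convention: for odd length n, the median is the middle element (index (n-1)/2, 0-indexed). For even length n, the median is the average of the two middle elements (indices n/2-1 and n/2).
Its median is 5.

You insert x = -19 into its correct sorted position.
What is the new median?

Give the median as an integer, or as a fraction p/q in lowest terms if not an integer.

Old list (sorted, length 6): [-13, -5, -4, 14, 20, 29]
Old median = 5
Insert x = -19
Old length even (6). Middle pair: indices 2,3 = -4,14.
New length odd (7). New median = single middle element.
x = -19: 0 elements are < x, 6 elements are > x.
New sorted list: [-19, -13, -5, -4, 14, 20, 29]
New median = -4

Answer: -4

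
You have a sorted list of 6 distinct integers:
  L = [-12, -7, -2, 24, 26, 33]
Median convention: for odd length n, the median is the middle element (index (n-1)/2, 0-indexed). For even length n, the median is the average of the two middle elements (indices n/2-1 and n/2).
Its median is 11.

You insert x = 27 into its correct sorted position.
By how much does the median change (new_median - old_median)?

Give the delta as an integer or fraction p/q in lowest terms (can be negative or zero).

Old median = 11
After inserting x = 27: new sorted = [-12, -7, -2, 24, 26, 27, 33]
New median = 24
Delta = 24 - 11 = 13

Answer: 13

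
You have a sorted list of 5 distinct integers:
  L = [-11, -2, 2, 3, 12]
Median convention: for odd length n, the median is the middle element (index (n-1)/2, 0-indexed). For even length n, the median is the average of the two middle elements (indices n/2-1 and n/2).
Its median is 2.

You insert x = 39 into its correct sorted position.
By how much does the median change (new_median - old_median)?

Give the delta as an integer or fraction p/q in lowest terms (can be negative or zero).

Old median = 2
After inserting x = 39: new sorted = [-11, -2, 2, 3, 12, 39]
New median = 5/2
Delta = 5/2 - 2 = 1/2

Answer: 1/2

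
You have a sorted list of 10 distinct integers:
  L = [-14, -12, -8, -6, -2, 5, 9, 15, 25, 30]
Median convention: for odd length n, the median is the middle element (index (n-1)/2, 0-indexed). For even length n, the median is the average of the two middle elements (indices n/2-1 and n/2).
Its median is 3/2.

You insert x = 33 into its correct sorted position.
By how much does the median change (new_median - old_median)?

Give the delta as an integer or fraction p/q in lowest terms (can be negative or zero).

Answer: 7/2

Derivation:
Old median = 3/2
After inserting x = 33: new sorted = [-14, -12, -8, -6, -2, 5, 9, 15, 25, 30, 33]
New median = 5
Delta = 5 - 3/2 = 7/2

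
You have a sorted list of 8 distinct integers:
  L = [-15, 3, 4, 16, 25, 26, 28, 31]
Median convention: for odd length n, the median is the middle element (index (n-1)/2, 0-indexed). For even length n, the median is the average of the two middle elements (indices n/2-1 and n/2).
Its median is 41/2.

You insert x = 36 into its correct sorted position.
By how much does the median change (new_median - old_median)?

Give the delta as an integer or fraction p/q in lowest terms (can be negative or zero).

Answer: 9/2

Derivation:
Old median = 41/2
After inserting x = 36: new sorted = [-15, 3, 4, 16, 25, 26, 28, 31, 36]
New median = 25
Delta = 25 - 41/2 = 9/2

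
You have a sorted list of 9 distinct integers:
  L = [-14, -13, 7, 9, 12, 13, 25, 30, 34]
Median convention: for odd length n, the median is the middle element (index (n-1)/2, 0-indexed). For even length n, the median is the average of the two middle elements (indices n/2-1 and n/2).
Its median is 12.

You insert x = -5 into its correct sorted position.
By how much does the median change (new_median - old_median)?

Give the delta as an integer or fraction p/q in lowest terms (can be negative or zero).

Old median = 12
After inserting x = -5: new sorted = [-14, -13, -5, 7, 9, 12, 13, 25, 30, 34]
New median = 21/2
Delta = 21/2 - 12 = -3/2

Answer: -3/2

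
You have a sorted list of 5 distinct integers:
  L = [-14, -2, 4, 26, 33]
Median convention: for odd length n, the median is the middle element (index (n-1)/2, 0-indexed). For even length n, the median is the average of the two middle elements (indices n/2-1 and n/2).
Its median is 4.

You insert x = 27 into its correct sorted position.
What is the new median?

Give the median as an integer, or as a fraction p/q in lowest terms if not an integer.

Old list (sorted, length 5): [-14, -2, 4, 26, 33]
Old median = 4
Insert x = 27
Old length odd (5). Middle was index 2 = 4.
New length even (6). New median = avg of two middle elements.
x = 27: 4 elements are < x, 1 elements are > x.
New sorted list: [-14, -2, 4, 26, 27, 33]
New median = 15

Answer: 15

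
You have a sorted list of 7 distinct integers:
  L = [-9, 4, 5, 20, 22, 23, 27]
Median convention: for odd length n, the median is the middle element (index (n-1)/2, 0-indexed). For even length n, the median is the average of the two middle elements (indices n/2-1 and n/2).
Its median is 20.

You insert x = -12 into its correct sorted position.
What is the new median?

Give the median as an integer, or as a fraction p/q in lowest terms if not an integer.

Answer: 25/2

Derivation:
Old list (sorted, length 7): [-9, 4, 5, 20, 22, 23, 27]
Old median = 20
Insert x = -12
Old length odd (7). Middle was index 3 = 20.
New length even (8). New median = avg of two middle elements.
x = -12: 0 elements are < x, 7 elements are > x.
New sorted list: [-12, -9, 4, 5, 20, 22, 23, 27]
New median = 25/2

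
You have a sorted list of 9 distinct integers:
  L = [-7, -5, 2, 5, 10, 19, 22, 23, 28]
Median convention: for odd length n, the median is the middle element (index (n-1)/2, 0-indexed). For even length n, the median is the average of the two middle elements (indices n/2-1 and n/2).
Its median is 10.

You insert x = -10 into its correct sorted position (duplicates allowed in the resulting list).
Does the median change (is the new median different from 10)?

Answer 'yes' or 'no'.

Old median = 10
Insert x = -10
New median = 15/2
Changed? yes

Answer: yes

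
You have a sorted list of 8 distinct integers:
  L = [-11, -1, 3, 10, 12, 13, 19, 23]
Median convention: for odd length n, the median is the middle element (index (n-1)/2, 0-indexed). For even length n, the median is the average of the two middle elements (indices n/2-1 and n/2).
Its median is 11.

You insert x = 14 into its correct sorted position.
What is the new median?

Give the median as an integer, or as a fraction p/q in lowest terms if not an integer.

Old list (sorted, length 8): [-11, -1, 3, 10, 12, 13, 19, 23]
Old median = 11
Insert x = 14
Old length even (8). Middle pair: indices 3,4 = 10,12.
New length odd (9). New median = single middle element.
x = 14: 6 elements are < x, 2 elements are > x.
New sorted list: [-11, -1, 3, 10, 12, 13, 14, 19, 23]
New median = 12

Answer: 12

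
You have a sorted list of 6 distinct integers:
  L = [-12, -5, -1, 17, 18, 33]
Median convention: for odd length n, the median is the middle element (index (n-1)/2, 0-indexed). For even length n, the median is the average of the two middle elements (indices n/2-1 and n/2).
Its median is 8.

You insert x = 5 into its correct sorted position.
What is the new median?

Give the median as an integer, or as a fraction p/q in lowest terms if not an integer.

Old list (sorted, length 6): [-12, -5, -1, 17, 18, 33]
Old median = 8
Insert x = 5
Old length even (6). Middle pair: indices 2,3 = -1,17.
New length odd (7). New median = single middle element.
x = 5: 3 elements are < x, 3 elements are > x.
New sorted list: [-12, -5, -1, 5, 17, 18, 33]
New median = 5

Answer: 5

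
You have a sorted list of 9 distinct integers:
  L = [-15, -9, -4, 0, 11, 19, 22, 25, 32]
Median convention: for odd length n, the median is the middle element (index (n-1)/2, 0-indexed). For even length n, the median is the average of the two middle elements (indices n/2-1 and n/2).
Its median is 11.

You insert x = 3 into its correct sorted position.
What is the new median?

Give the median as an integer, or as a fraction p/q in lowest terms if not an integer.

Old list (sorted, length 9): [-15, -9, -4, 0, 11, 19, 22, 25, 32]
Old median = 11
Insert x = 3
Old length odd (9). Middle was index 4 = 11.
New length even (10). New median = avg of two middle elements.
x = 3: 4 elements are < x, 5 elements are > x.
New sorted list: [-15, -9, -4, 0, 3, 11, 19, 22, 25, 32]
New median = 7

Answer: 7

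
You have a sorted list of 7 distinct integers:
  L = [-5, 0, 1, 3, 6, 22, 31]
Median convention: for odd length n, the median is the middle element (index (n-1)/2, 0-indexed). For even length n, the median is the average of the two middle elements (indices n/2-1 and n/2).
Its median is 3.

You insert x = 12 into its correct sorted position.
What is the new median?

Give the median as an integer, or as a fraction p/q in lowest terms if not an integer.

Answer: 9/2

Derivation:
Old list (sorted, length 7): [-5, 0, 1, 3, 6, 22, 31]
Old median = 3
Insert x = 12
Old length odd (7). Middle was index 3 = 3.
New length even (8). New median = avg of two middle elements.
x = 12: 5 elements are < x, 2 elements are > x.
New sorted list: [-5, 0, 1, 3, 6, 12, 22, 31]
New median = 9/2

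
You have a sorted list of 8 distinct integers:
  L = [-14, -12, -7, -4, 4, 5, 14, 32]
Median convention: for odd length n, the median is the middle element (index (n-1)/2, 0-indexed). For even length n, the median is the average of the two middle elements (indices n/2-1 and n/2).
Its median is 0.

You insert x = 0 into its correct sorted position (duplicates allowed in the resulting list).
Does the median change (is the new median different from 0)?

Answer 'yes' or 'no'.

Old median = 0
Insert x = 0
New median = 0
Changed? no

Answer: no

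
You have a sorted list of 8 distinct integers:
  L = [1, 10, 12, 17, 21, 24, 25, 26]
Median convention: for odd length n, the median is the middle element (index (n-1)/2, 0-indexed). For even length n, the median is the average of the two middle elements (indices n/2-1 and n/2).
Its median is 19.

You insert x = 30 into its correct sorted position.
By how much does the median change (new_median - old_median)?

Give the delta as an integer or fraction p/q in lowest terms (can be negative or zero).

Answer: 2

Derivation:
Old median = 19
After inserting x = 30: new sorted = [1, 10, 12, 17, 21, 24, 25, 26, 30]
New median = 21
Delta = 21 - 19 = 2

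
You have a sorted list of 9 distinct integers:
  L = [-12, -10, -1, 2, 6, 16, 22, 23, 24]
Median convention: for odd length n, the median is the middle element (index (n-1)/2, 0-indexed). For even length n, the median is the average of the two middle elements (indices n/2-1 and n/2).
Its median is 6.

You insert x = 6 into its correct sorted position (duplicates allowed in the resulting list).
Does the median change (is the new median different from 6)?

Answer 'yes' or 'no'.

Answer: no

Derivation:
Old median = 6
Insert x = 6
New median = 6
Changed? no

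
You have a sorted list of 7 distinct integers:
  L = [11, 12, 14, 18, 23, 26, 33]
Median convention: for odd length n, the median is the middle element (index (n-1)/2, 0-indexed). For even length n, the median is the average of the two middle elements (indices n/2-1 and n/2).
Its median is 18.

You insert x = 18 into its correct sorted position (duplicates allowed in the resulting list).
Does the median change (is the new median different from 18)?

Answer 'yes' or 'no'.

Old median = 18
Insert x = 18
New median = 18
Changed? no

Answer: no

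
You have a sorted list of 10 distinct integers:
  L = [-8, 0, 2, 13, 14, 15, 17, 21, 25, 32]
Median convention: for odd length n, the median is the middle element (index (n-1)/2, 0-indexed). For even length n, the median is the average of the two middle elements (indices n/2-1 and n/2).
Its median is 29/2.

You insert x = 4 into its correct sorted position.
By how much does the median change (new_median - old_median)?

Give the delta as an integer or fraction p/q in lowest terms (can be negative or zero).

Old median = 29/2
After inserting x = 4: new sorted = [-8, 0, 2, 4, 13, 14, 15, 17, 21, 25, 32]
New median = 14
Delta = 14 - 29/2 = -1/2

Answer: -1/2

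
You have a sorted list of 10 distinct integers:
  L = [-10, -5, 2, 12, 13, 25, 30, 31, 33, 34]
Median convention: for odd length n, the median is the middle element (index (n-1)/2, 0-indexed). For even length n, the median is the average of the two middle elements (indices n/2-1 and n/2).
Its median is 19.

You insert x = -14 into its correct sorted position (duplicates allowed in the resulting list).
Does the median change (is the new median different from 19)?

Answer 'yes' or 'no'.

Answer: yes

Derivation:
Old median = 19
Insert x = -14
New median = 13
Changed? yes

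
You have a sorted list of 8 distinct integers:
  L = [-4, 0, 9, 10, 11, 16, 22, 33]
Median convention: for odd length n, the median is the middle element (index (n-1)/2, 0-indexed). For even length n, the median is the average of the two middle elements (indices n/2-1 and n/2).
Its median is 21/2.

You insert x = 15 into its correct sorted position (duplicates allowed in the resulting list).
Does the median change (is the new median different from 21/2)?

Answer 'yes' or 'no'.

Old median = 21/2
Insert x = 15
New median = 11
Changed? yes

Answer: yes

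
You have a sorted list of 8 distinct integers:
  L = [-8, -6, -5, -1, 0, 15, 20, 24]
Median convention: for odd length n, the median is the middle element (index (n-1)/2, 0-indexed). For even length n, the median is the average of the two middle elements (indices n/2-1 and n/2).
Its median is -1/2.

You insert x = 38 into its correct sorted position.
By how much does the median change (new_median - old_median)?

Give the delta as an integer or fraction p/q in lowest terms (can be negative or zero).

Old median = -1/2
After inserting x = 38: new sorted = [-8, -6, -5, -1, 0, 15, 20, 24, 38]
New median = 0
Delta = 0 - -1/2 = 1/2

Answer: 1/2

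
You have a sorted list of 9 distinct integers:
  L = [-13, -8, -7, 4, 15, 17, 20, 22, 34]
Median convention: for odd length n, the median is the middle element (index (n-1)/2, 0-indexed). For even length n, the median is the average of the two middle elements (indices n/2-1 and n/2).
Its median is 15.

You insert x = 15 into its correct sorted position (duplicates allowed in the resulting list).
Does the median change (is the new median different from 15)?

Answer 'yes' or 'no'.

Answer: no

Derivation:
Old median = 15
Insert x = 15
New median = 15
Changed? no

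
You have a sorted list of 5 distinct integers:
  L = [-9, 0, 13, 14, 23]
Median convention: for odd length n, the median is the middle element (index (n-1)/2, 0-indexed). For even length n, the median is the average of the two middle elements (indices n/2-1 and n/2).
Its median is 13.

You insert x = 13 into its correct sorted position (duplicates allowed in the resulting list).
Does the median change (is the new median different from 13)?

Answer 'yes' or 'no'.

Old median = 13
Insert x = 13
New median = 13
Changed? no

Answer: no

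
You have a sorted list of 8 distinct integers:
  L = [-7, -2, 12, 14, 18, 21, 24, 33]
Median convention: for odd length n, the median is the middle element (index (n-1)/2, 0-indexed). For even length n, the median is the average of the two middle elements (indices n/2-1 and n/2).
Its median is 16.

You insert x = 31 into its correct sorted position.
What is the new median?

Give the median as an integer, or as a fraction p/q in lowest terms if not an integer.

Old list (sorted, length 8): [-7, -2, 12, 14, 18, 21, 24, 33]
Old median = 16
Insert x = 31
Old length even (8). Middle pair: indices 3,4 = 14,18.
New length odd (9). New median = single middle element.
x = 31: 7 elements are < x, 1 elements are > x.
New sorted list: [-7, -2, 12, 14, 18, 21, 24, 31, 33]
New median = 18

Answer: 18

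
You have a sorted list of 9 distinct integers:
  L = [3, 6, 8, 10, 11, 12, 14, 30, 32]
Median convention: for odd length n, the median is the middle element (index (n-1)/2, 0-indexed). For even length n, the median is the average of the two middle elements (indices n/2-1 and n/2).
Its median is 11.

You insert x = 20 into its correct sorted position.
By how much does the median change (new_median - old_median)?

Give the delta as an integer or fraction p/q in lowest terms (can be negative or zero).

Old median = 11
After inserting x = 20: new sorted = [3, 6, 8, 10, 11, 12, 14, 20, 30, 32]
New median = 23/2
Delta = 23/2 - 11 = 1/2

Answer: 1/2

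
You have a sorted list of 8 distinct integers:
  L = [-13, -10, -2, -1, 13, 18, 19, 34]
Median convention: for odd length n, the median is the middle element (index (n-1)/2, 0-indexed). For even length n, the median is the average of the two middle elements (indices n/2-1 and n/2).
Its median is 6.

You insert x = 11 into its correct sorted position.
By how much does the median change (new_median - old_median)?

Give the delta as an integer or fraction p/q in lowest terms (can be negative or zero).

Answer: 5

Derivation:
Old median = 6
After inserting x = 11: new sorted = [-13, -10, -2, -1, 11, 13, 18, 19, 34]
New median = 11
Delta = 11 - 6 = 5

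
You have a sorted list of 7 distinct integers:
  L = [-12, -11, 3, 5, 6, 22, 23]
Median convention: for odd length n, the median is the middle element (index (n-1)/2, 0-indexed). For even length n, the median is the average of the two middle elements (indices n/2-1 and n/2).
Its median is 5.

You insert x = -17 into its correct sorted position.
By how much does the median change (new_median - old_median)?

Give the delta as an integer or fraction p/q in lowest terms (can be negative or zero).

Old median = 5
After inserting x = -17: new sorted = [-17, -12, -11, 3, 5, 6, 22, 23]
New median = 4
Delta = 4 - 5 = -1

Answer: -1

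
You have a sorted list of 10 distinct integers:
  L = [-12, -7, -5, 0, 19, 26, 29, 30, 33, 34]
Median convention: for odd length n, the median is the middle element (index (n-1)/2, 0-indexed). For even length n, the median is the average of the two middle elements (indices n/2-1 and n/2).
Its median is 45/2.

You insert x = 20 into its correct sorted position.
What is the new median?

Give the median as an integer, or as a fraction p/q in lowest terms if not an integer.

Answer: 20

Derivation:
Old list (sorted, length 10): [-12, -7, -5, 0, 19, 26, 29, 30, 33, 34]
Old median = 45/2
Insert x = 20
Old length even (10). Middle pair: indices 4,5 = 19,26.
New length odd (11). New median = single middle element.
x = 20: 5 elements are < x, 5 elements are > x.
New sorted list: [-12, -7, -5, 0, 19, 20, 26, 29, 30, 33, 34]
New median = 20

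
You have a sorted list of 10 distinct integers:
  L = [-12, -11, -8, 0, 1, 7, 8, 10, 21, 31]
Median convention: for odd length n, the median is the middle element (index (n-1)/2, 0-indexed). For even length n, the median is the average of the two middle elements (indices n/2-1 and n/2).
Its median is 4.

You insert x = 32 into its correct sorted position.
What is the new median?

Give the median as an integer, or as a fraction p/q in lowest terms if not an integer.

Answer: 7

Derivation:
Old list (sorted, length 10): [-12, -11, -8, 0, 1, 7, 8, 10, 21, 31]
Old median = 4
Insert x = 32
Old length even (10). Middle pair: indices 4,5 = 1,7.
New length odd (11). New median = single middle element.
x = 32: 10 elements are < x, 0 elements are > x.
New sorted list: [-12, -11, -8, 0, 1, 7, 8, 10, 21, 31, 32]
New median = 7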